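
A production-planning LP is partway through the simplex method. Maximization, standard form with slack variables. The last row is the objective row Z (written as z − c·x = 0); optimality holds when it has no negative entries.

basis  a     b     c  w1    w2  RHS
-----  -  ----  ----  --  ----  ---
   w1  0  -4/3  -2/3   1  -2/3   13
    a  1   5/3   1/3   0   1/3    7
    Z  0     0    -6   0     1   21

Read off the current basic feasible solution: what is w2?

0

w2 is not in the basis, so in the current basic feasible solution w2 = 0.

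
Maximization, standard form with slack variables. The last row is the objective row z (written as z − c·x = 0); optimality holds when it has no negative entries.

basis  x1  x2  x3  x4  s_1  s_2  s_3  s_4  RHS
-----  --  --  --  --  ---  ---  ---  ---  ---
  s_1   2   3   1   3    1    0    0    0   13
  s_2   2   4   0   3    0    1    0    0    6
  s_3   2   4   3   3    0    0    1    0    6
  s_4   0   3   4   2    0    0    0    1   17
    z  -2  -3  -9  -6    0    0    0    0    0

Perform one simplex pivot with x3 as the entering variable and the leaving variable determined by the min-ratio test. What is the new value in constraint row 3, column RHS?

2

Ratio test on column x3 — row 1: 13/1 = 13; row 2: entry 0 ≤ 0; row 3: 6/3 = 2; row 4: 17/4 = 17/4. Minimum is 2 at row 3 (s_3 leaves); pivot element 3.
Divide row 3 by 3; eliminate column x3 from the other rows.
In the new row 3, the RHS entry is the old entry divided by the pivot: 6/3 = 2.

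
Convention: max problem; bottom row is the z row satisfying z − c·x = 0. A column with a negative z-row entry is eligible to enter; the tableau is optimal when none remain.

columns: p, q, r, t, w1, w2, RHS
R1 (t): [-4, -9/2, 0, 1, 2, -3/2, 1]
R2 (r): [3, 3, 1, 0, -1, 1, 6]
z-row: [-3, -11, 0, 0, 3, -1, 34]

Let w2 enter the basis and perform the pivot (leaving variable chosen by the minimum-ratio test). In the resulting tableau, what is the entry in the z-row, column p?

0

Ratio test on column w2 — row 1: entry -3/2 ≤ 0; row 2: 6/1 = 6. Minimum is 6 at row 2 (r leaves); pivot element 1.
Divide row 2 by 1; eliminate column w2 from the other rows.
z-row update in column p: -3 − (-1)·3 = 0.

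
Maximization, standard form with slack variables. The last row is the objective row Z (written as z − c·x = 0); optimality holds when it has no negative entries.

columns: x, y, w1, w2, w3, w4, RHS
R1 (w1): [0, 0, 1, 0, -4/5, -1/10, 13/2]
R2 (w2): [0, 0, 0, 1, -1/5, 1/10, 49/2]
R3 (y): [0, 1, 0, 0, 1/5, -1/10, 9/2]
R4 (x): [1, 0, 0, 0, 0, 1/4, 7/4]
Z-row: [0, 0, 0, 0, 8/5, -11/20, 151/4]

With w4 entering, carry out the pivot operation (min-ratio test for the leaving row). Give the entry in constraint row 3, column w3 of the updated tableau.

1/5

Ratio test on column w4 — row 1: entry -1/10 ≤ 0; row 2: (49/2)/(1/10) = 245; row 3: entry -1/10 ≤ 0; row 4: (7/4)/(1/4) = 7. Minimum is 7 at row 4 (x leaves); pivot element 1/4.
Divide row 4 by 1/4; eliminate column w4 from the other rows.
Row 3 update in column w3: 1/5 − (-1/10)·0 = 1/5.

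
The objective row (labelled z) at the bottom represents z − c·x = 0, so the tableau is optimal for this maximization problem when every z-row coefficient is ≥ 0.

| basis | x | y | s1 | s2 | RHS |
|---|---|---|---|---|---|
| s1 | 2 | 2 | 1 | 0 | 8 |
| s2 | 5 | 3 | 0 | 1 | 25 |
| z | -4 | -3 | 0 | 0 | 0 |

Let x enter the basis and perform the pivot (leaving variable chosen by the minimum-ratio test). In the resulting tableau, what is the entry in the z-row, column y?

Ratio test on column x — row 1: 8/2 = 4; row 2: 25/5 = 5. Minimum is 4 at row 1 (s1 leaves); pivot element 2.
Divide row 1 by 2; eliminate column x from the other rows.
z-row update in column y: -3 − (-4)·1 = 1.

1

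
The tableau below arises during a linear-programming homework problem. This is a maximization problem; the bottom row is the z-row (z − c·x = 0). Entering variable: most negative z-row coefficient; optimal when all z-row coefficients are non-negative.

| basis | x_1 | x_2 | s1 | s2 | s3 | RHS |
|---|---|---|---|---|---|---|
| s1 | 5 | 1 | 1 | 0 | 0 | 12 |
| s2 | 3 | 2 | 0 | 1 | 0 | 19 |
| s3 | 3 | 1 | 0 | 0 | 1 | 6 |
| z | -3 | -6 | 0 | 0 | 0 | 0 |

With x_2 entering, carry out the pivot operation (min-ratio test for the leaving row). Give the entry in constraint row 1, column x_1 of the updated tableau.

Ratio test on column x_2 — row 1: 12/1 = 12; row 2: 19/2 = 19/2; row 3: 6/1 = 6. Minimum is 6 at row 3 (s3 leaves); pivot element 1.
Divide row 3 by 1; eliminate column x_2 from the other rows.
Row 1 update in column x_1: 5 − 1·3 = 2.

2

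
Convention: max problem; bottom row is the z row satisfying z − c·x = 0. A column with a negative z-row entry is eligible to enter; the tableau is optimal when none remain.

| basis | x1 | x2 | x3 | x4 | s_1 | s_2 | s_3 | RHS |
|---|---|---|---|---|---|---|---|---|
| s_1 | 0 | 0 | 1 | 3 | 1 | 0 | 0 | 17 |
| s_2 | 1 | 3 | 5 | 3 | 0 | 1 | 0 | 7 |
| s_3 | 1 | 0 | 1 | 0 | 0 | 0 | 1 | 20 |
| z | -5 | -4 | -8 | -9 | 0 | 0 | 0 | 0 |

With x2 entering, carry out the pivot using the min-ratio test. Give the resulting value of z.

Ratio test on column x2 — row 1: entry 0 ≤ 0; row 2: 7/3 = 7/3; row 3: entry 0 ≤ 0. Minimum is 7/3 at row 2 (s_2 leaves); pivot element 3.
Pivot on row 2; the z-row RHS becomes 0 − (-4)·(7/3) = 28/3.

28/3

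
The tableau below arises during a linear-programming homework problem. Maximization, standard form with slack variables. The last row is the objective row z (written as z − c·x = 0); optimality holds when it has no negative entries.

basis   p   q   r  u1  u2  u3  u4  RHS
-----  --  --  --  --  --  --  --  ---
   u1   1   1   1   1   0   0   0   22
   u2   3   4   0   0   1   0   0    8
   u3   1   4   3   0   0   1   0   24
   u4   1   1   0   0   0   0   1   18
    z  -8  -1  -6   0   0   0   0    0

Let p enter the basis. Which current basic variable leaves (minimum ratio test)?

u2

Column p entries and ratios — u1: 22/1 = 22; u2: 8/3 = 8/3; u3: 24/1 = 24; u4: 18/1 = 18.
Smallest ratio is 8/3 in the row of u2, so u2 leaves.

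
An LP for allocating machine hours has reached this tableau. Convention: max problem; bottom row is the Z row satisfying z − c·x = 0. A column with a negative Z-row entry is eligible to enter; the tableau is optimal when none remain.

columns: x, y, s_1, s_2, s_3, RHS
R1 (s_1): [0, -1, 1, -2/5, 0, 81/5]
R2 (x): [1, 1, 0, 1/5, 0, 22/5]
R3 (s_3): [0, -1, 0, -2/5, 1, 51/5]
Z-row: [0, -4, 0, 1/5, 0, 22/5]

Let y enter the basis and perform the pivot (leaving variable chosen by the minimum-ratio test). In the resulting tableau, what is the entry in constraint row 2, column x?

Ratio test on column y — row 1: entry -1 ≤ 0; row 2: (22/5)/1 = 22/5; row 3: entry -1 ≤ 0. Minimum is 22/5 at row 2 (x leaves); pivot element 1.
Divide row 2 by 1; eliminate column y from the other rows.
In the new row 2, the x entry is the old entry divided by the pivot: 1/1 = 1.

1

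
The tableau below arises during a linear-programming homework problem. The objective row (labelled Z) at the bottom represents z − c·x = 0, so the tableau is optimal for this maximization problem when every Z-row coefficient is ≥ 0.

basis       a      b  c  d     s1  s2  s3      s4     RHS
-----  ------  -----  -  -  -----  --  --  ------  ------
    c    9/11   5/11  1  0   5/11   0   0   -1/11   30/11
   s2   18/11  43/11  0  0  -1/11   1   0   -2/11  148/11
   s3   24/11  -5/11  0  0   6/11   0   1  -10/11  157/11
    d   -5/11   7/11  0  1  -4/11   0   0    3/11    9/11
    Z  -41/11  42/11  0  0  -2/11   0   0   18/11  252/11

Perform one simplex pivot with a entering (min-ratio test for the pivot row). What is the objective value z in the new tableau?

Ratio test on column a — row 1: (30/11)/(9/11) = 10/3; row 2: (148/11)/(18/11) = 74/9; row 3: (157/11)/(24/11) = 157/24; row 4: entry -5/11 ≤ 0. Minimum is 10/3 at row 1 (c leaves); pivot element 9/11.
Pivot on row 1; the Z-row RHS becomes 252/11 − (-41/11)·(10/3) = 106/3.

106/3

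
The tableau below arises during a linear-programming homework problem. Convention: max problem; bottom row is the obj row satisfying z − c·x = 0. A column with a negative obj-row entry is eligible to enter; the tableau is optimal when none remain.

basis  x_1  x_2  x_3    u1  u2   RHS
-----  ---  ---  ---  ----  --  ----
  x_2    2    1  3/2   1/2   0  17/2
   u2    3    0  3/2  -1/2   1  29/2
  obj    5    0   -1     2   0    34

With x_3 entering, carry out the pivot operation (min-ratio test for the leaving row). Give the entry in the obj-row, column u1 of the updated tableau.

Ratio test on column x_3 — row 1: (17/2)/(3/2) = 17/3; row 2: (29/2)/(3/2) = 29/3. Minimum is 17/3 at row 1 (x_2 leaves); pivot element 3/2.
Divide row 1 by 3/2; eliminate column x_3 from the other rows.
obj-row update in column u1: 2 − (-1)·(1/3) = 7/3.

7/3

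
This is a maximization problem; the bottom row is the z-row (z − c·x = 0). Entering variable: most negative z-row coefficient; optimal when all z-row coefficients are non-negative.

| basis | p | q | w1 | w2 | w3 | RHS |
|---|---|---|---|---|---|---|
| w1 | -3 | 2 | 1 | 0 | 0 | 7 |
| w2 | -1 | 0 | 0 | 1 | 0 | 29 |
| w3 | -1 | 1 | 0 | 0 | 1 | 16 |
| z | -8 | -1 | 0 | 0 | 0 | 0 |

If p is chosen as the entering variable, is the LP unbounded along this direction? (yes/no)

yes

Every constraint-row entry in column p is ≤ 0, so increasing p is unbounded.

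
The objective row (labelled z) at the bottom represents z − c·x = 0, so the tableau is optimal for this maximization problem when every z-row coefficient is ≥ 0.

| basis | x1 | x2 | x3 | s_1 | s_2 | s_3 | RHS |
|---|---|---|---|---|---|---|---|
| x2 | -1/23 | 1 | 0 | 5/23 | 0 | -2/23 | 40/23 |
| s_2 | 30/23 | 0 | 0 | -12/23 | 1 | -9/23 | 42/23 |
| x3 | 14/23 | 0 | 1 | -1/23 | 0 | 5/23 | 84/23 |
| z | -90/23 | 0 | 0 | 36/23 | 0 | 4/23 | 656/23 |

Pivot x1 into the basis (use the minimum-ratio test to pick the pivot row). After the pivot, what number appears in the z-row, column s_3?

-1

Ratio test on column x1 — row 1: entry -1/23 ≤ 0; row 2: (42/23)/(30/23) = 7/5; row 3: (84/23)/(14/23) = 6. Minimum is 7/5 at row 2 (s_2 leaves); pivot element 30/23.
Divide row 2 by 30/23; eliminate column x1 from the other rows.
z-row update in column s_3: 4/23 − (-90/23)·(-3/10) = -1.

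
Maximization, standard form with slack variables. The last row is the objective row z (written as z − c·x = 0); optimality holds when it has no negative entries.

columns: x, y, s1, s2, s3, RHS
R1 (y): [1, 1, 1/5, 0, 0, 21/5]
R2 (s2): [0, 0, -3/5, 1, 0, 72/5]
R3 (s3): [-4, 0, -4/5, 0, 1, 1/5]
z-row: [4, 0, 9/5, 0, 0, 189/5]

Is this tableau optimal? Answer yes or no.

yes

Every z-row coefficient is ≥ 0, so the tableau is optimal.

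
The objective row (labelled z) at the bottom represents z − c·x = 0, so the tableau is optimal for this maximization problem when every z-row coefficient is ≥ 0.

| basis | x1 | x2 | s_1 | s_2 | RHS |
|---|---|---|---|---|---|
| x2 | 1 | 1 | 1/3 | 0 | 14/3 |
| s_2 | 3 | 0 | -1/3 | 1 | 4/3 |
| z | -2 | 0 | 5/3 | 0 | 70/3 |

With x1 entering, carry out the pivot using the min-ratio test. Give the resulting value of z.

218/9

Ratio test on column x1 — row 1: (14/3)/1 = 14/3; row 2: (4/3)/3 = 4/9. Minimum is 4/9 at row 2 (s_2 leaves); pivot element 3.
Pivot on row 2; the z-row RHS becomes 70/3 − (-2)·(4/9) = 218/9.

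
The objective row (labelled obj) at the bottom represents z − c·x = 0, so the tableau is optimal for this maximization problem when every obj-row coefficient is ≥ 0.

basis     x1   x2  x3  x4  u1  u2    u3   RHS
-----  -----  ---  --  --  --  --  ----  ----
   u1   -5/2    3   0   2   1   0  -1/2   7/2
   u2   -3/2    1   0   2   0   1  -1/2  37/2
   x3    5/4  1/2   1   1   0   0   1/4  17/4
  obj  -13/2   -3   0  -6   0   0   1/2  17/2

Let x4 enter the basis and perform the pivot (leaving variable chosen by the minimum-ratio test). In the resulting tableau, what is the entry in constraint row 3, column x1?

Ratio test on column x4 — row 1: (7/2)/2 = 7/4; row 2: (37/2)/2 = 37/4; row 3: (17/4)/1 = 17/4. Minimum is 7/4 at row 1 (u1 leaves); pivot element 2.
Divide row 1 by 2; eliminate column x4 from the other rows.
Row 3 update in column x1: 5/4 − 1·(-5/4) = 5/2.

5/2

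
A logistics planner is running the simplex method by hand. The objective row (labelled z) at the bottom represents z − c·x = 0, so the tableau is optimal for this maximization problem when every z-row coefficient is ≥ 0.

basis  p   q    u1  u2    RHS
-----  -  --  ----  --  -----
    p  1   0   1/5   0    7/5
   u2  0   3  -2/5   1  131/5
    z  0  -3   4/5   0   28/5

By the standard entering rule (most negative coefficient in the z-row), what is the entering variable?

Negative z-row entries: q: -3.
The most negative is -3 in column q, so q enters.

q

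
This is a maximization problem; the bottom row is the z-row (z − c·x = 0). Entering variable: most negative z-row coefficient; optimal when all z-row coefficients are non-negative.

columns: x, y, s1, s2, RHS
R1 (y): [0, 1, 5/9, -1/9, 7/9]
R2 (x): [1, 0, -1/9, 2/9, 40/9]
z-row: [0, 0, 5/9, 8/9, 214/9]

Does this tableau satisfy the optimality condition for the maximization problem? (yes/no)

Every z-row coefficient is ≥ 0, so the tableau is optimal.

yes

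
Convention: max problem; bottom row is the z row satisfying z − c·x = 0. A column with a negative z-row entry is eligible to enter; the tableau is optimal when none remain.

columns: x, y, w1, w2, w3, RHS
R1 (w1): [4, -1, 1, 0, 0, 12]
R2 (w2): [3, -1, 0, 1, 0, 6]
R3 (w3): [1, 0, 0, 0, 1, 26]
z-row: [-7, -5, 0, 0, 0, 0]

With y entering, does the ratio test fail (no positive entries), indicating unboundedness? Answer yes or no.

Every constraint-row entry in column y is ≤ 0, so increasing y is unbounded.

yes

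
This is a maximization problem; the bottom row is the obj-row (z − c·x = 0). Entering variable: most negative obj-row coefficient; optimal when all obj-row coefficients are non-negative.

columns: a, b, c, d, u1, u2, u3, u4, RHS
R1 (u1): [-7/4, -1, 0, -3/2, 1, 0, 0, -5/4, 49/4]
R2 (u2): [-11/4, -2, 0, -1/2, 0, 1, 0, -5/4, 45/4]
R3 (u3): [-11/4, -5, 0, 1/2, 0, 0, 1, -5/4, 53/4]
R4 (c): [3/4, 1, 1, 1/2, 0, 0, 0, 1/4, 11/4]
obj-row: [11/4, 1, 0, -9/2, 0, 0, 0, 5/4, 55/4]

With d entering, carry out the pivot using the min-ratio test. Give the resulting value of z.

Ratio test on column d — row 1: entry -3/2 ≤ 0; row 2: entry -1/2 ≤ 0; row 3: (53/4)/(1/2) = 53/2; row 4: (11/4)/(1/2) = 11/2. Minimum is 11/2 at row 4 (c leaves); pivot element 1/2.
Pivot on row 4; the obj-row RHS becomes 55/4 − (-9/2)·(11/2) = 77/2.

77/2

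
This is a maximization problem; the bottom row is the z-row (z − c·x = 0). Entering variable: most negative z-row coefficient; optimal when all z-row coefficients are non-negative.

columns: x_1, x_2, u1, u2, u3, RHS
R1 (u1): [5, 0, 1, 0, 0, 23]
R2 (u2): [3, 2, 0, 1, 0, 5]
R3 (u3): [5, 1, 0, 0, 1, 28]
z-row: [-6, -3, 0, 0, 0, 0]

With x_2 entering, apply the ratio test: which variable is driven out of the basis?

u2

Column x_2 entries and ratios — u1: 0 ≤ 0, skip; u2: 5/2 = 5/2; u3: 28/1 = 28.
Smallest ratio is 5/2 in the row of u2, so u2 leaves.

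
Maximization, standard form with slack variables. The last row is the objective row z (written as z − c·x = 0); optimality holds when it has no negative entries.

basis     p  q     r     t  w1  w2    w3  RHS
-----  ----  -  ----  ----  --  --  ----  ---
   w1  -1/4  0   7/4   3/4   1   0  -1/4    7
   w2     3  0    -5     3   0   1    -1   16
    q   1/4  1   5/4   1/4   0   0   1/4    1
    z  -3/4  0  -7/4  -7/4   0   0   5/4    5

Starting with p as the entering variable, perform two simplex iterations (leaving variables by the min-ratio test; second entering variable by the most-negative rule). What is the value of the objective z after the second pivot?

Ratio test on column p — row 1: entry -1/4 ≤ 0; row 2: 16/3 = 16/3; row 3: 1/(1/4) = 4. Minimum is 4 at row 3 (q leaves); pivot element 1/4.
Pivot on row 3; the z-row RHS becomes 5 − (-3/4)·4 = 8.
Next entering variable (most negative z-row entry -1): t.
Ratio test on column t — row 1: 8/1 = 8; row 2: entry 0 ≤ 0; row 3: 4/1 = 4. Minimum is 4 at row 3 (p leaves); pivot element 1.
After the second pivot the z-row RHS is 8 − (-1)·4 = 12.

12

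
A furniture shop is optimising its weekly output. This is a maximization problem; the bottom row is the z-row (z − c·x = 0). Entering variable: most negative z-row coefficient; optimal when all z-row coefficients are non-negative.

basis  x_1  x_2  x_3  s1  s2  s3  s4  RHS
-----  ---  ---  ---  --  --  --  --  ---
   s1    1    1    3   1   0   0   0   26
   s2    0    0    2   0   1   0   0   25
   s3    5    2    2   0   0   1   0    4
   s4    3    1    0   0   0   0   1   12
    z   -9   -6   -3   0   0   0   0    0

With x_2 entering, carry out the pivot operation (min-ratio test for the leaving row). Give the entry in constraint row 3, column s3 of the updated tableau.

Ratio test on column x_2 — row 1: 26/1 = 26; row 2: entry 0 ≤ 0; row 3: 4/2 = 2; row 4: 12/1 = 12. Minimum is 2 at row 3 (s3 leaves); pivot element 2.
Divide row 3 by 2; eliminate column x_2 from the other rows.
In the new row 3, the s3 entry is the old entry divided by the pivot: 1/2 = 1/2.

1/2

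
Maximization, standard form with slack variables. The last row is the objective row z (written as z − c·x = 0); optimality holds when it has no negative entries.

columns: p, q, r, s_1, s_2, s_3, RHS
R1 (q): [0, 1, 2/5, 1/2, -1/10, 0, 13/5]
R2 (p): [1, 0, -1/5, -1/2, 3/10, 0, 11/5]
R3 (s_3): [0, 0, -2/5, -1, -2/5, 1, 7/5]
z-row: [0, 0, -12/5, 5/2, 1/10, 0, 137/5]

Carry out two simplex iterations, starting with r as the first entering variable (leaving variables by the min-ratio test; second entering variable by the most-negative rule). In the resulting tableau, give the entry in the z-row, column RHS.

50

Ratio test on column r — row 1: (13/5)/(2/5) = 13/2; row 2: entry -1/5 ≤ 0; row 3: entry -2/5 ≤ 0. Minimum is 13/2 at row 1 (q leaves); pivot element 2/5.
Divide row 1 by 2/5; eliminate column r from the other rows.
Second iteration: most negative z-row entry is -1/2 in column s_2, so s_2 enters.
Ratio test on column s_2 — row 1: entry -1/4 ≤ 0; row 2: (7/2)/(1/4) = 14; row 3: entry -1/2 ≤ 0. Minimum is 14 at row 2 (p leaves); pivot element 1/4.
Divide row 2 by 1/4; eliminate column s_2 from the other rows.
After both pivots, the entry at the z-row, column RHS is 50.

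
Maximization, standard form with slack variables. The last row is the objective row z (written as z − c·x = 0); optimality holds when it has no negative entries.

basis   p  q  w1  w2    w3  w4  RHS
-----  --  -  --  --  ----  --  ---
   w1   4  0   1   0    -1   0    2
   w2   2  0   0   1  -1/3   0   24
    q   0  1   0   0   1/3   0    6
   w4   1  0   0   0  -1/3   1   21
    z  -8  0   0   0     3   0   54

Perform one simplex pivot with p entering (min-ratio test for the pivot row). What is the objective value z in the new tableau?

Ratio test on column p — row 1: 2/4 = 1/2; row 2: 24/2 = 12; row 3: entry 0 ≤ 0; row 4: 21/1 = 21. Minimum is 1/2 at row 1 (w1 leaves); pivot element 4.
Pivot on row 1; the z-row RHS becomes 54 − (-8)·(1/2) = 58.

58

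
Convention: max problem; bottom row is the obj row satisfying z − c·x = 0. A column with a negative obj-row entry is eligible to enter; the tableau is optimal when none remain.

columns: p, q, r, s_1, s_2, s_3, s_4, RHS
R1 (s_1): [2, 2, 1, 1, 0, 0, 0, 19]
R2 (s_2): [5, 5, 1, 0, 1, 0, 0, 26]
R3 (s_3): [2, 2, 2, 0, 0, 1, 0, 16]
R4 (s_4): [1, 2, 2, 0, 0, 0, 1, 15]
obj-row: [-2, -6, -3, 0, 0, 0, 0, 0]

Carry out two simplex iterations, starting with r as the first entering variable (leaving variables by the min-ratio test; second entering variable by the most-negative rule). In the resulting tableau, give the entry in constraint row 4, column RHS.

23/8

Ratio test on column r — row 1: 19/1 = 19; row 2: 26/1 = 26; row 3: 16/2 = 8; row 4: 15/2 = 15/2. Minimum is 15/2 at row 4 (s_4 leaves); pivot element 2.
Divide row 4 by 2; eliminate column r from the other rows.
Second iteration: most negative obj-row entry is -3 in column q, so q enters.
Ratio test on column q — row 1: (23/2)/1 = 23/2; row 2: (37/2)/4 = 37/8; row 3: entry 0 ≤ 0; row 4: (15/2)/1 = 15/2. Minimum is 37/8 at row 2 (s_2 leaves); pivot element 4.
Divide row 2 by 4; eliminate column q from the other rows.
After both pivots, the entry at constraint row 4, column RHS is 23/8.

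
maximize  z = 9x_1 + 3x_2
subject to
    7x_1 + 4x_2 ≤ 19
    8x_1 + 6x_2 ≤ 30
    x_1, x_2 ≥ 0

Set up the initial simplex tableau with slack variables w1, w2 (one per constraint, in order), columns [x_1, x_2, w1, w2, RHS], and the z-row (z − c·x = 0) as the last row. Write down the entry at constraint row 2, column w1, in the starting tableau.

Slack w1 belongs to constraint 1; its column is the unit vector e_1, so the entry in row 2 is 0.

0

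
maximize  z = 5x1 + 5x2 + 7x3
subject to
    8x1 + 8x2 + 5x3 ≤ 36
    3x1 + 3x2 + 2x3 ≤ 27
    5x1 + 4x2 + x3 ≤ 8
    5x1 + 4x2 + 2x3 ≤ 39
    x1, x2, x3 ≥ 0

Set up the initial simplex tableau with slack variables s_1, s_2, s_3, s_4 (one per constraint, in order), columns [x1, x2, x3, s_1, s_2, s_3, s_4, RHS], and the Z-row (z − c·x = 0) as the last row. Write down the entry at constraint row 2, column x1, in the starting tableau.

Constraint 2 has coefficient 3 on x1.

3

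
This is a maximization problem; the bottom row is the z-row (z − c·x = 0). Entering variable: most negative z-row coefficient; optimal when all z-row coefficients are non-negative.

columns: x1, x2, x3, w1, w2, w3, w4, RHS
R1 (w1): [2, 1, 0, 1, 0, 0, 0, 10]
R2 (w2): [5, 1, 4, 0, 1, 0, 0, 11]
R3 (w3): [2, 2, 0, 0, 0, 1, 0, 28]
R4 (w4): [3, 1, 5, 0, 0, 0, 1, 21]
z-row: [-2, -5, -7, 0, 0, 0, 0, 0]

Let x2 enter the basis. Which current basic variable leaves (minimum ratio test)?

w1

Column x2 entries and ratios — w1: 10/1 = 10; w2: 11/1 = 11; w3: 28/2 = 14; w4: 21/1 = 21.
Smallest ratio is 10 in the row of w1, so w1 leaves.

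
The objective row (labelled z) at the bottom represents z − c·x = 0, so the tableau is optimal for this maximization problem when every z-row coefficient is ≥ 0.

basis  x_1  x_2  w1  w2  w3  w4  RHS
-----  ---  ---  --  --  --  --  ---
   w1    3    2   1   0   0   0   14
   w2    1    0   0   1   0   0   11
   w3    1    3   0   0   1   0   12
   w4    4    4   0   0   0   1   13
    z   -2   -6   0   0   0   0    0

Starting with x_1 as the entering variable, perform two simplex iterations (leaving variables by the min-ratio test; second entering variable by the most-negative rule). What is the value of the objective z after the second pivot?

Ratio test on column x_1 — row 1: 14/3 = 14/3; row 2: 11/1 = 11; row 3: 12/1 = 12; row 4: 13/4 = 13/4. Minimum is 13/4 at row 4 (w4 leaves); pivot element 4.
Pivot on row 4; the z-row RHS becomes 0 − (-2)·(13/4) = 13/2.
Next entering variable (most negative z-row entry -4): x_2.
Ratio test on column x_2 — row 1: entry -1 ≤ 0; row 2: entry -1 ≤ 0; row 3: (35/4)/2 = 35/8; row 4: (13/4)/1 = 13/4. Minimum is 13/4 at row 4 (x_1 leaves); pivot element 1.
After the second pivot the z-row RHS is 13/2 − (-4)·(13/4) = 39/2.

39/2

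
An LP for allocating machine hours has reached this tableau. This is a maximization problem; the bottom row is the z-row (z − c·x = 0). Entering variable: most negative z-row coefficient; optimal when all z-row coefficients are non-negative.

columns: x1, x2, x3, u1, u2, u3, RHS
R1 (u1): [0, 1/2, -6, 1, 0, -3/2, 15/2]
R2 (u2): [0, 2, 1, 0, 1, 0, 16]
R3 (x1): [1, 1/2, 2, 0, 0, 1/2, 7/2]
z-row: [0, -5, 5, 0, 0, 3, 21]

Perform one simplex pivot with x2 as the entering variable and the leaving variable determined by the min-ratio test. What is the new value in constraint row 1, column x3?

Ratio test on column x2 — row 1: (15/2)/(1/2) = 15; row 2: 16/2 = 8; row 3: (7/2)/(1/2) = 7. Minimum is 7 at row 3 (x1 leaves); pivot element 1/2.
Divide row 3 by 1/2; eliminate column x2 from the other rows.
Row 1 update in column x3: -6 − (1/2)·4 = -8.

-8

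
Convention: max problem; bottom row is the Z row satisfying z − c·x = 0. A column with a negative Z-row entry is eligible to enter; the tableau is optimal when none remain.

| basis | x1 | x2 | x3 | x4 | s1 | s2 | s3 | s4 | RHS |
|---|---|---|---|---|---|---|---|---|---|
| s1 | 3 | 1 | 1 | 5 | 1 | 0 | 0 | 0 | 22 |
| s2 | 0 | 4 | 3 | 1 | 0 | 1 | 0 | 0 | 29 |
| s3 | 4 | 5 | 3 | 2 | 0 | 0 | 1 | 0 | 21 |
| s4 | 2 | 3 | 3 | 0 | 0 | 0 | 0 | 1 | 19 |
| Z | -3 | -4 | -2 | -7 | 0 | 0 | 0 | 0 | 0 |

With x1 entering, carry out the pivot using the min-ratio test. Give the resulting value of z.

Ratio test on column x1 — row 1: 22/3 = 22/3; row 2: entry 0 ≤ 0; row 3: 21/4 = 21/4; row 4: 19/2 = 19/2. Minimum is 21/4 at row 3 (s3 leaves); pivot element 4.
Pivot on row 3; the Z-row RHS becomes 0 − (-3)·(21/4) = 63/4.

63/4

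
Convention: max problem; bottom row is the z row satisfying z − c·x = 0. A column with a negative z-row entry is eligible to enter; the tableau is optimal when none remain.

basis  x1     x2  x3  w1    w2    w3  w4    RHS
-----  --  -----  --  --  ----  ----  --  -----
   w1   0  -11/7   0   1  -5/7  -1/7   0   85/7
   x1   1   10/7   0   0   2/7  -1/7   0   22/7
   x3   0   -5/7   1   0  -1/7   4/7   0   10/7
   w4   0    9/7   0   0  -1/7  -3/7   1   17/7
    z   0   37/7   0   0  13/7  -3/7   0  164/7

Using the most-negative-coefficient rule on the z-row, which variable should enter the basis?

w3

Negative z-row entries: w3: -3/7.
The most negative is -3/7 in column w3, so w3 enters.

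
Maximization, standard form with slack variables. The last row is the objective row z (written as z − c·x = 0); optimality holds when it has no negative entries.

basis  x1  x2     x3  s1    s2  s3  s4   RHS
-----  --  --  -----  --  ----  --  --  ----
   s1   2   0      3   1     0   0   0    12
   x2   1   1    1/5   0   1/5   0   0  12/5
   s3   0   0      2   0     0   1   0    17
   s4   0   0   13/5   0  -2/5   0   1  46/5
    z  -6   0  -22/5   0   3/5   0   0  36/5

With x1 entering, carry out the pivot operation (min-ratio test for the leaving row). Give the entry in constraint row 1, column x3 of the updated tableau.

Ratio test on column x1 — row 1: 12/2 = 6; row 2: (12/5)/1 = 12/5; row 3: entry 0 ≤ 0; row 4: entry 0 ≤ 0. Minimum is 12/5 at row 2 (x2 leaves); pivot element 1.
Divide row 2 by 1; eliminate column x1 from the other rows.
Row 1 update in column x3: 3 − 2·(1/5) = 13/5.

13/5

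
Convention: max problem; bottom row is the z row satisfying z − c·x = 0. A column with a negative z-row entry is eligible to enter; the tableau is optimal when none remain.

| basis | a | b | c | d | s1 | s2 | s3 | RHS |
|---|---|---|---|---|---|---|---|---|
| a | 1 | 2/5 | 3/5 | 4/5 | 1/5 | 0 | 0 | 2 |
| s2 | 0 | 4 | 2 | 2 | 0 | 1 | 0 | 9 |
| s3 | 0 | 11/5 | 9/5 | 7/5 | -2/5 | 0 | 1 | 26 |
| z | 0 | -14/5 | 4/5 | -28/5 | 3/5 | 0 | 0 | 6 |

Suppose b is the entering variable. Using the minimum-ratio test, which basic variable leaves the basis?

s2

Column b entries and ratios — a: 2/(2/5) = 5; s2: 9/4 = 9/4; s3: 26/(11/5) = 130/11.
Smallest ratio is 9/4 in the row of s2, so s2 leaves.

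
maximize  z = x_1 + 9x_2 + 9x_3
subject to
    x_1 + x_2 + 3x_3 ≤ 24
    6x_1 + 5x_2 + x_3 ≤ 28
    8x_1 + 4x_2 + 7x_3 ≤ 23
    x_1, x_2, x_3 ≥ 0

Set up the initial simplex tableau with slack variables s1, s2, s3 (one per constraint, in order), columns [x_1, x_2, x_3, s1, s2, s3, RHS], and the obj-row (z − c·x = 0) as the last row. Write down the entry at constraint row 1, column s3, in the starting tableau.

0

Slack s3 belongs to constraint 3; its column is the unit vector e_3, so the entry in row 1 is 0.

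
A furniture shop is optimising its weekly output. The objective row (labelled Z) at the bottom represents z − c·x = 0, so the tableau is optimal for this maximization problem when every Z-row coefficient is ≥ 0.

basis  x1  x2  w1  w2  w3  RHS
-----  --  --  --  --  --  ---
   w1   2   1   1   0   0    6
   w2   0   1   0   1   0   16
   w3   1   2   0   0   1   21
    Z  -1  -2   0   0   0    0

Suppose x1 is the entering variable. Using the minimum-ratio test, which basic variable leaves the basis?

Column x1 entries and ratios — w1: 6/2 = 3; w2: 0 ≤ 0, skip; w3: 21/1 = 21.
Smallest ratio is 3 in the row of w1, so w1 leaves.

w1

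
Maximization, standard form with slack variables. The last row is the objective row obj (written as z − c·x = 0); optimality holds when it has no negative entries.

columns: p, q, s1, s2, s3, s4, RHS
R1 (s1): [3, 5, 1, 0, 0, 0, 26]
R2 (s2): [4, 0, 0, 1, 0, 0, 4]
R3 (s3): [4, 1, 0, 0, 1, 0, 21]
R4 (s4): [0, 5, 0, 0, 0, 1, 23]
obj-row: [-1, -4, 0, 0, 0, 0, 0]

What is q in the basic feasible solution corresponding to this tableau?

q is not in the basis, so in the current basic feasible solution q = 0.

0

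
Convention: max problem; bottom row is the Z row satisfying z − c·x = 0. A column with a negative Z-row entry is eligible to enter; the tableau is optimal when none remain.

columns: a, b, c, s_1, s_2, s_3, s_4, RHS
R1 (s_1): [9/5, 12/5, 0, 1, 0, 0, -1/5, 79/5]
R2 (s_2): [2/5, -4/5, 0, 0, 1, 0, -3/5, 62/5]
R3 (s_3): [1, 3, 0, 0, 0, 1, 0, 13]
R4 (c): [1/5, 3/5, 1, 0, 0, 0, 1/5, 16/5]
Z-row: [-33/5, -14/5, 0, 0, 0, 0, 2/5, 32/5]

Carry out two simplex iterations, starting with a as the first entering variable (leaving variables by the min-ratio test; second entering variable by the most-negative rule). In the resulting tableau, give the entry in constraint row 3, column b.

3/2

Ratio test on column a — row 1: (79/5)/(9/5) = 79/9; row 2: (62/5)/(2/5) = 31; row 3: 13/1 = 13; row 4: (16/5)/(1/5) = 16. Minimum is 79/9 at row 1 (s_1 leaves); pivot element 9/5.
Divide row 1 by 9/5; eliminate column a from the other rows.
Second iteration: most negative Z-row entry is -1/3 in column s_4, so s_4 enters.
Ratio test on column s_4 — row 1: entry -1/9 ≤ 0; row 2: entry -5/9 ≤ 0; row 3: (38/9)/(1/9) = 38; row 4: (13/9)/(2/9) = 13/2. Minimum is 13/2 at row 4 (c leaves); pivot element 2/9.
Divide row 4 by 2/9; eliminate column s_4 from the other rows.
After both pivots, the entry at constraint row 3, column b is 3/2.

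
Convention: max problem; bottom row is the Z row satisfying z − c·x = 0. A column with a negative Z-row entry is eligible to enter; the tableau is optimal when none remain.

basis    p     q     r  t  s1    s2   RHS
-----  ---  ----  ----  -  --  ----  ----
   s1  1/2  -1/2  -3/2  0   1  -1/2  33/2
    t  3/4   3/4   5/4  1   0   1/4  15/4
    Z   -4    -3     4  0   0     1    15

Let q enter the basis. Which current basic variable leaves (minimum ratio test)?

Column q entries and ratios — s1: -1/2 ≤ 0, skip; t: (15/4)/(3/4) = 5.
Smallest ratio is 5 in the row of t, so t leaves.

t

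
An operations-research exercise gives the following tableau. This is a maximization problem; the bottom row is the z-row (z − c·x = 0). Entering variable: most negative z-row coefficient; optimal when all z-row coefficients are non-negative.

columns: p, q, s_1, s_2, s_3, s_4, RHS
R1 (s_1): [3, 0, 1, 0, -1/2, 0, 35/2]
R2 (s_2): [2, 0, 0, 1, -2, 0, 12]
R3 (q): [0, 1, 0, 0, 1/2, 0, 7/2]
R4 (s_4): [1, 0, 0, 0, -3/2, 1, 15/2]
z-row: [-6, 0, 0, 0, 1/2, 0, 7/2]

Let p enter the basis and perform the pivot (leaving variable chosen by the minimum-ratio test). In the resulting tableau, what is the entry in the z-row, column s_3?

-1/2

Ratio test on column p — row 1: (35/2)/3 = 35/6; row 2: 12/2 = 6; row 3: entry 0 ≤ 0; row 4: (15/2)/1 = 15/2. Minimum is 35/6 at row 1 (s_1 leaves); pivot element 3.
Divide row 1 by 3; eliminate column p from the other rows.
z-row update in column s_3: 1/2 − (-6)·(-1/6) = -1/2.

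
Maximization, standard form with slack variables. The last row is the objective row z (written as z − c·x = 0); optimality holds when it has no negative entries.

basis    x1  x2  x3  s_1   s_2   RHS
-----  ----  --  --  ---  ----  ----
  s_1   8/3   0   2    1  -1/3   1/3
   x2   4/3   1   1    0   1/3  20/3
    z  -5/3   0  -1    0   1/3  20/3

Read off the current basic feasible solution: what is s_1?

1/3

s_1 is basic (row 1); its value is the RHS of that row, 1/3.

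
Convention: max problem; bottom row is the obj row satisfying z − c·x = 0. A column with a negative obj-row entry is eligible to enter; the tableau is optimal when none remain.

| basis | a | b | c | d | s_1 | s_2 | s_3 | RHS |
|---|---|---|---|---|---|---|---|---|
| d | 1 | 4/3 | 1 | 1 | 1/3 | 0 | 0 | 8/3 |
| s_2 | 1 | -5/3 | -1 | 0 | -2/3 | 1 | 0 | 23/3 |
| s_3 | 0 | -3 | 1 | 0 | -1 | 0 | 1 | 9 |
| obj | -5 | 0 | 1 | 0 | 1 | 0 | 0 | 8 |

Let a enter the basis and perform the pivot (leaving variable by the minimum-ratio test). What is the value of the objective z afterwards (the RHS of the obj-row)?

Ratio test on column a — row 1: (8/3)/1 = 8/3; row 2: (23/3)/1 = 23/3; row 3: entry 0 ≤ 0. Minimum is 8/3 at row 1 (d leaves); pivot element 1.
Pivot on row 1; the obj-row RHS becomes 8 − (-5)·(8/3) = 64/3.

64/3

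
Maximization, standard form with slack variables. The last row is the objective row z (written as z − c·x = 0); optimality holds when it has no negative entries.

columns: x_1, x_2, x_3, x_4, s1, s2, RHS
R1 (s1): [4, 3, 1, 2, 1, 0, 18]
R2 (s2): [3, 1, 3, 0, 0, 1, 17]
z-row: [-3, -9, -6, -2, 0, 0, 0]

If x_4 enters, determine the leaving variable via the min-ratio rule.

Column x_4 entries and ratios — s1: 18/2 = 9; s2: 0 ≤ 0, skip.
Smallest ratio is 9 in the row of s1, so s1 leaves.

s1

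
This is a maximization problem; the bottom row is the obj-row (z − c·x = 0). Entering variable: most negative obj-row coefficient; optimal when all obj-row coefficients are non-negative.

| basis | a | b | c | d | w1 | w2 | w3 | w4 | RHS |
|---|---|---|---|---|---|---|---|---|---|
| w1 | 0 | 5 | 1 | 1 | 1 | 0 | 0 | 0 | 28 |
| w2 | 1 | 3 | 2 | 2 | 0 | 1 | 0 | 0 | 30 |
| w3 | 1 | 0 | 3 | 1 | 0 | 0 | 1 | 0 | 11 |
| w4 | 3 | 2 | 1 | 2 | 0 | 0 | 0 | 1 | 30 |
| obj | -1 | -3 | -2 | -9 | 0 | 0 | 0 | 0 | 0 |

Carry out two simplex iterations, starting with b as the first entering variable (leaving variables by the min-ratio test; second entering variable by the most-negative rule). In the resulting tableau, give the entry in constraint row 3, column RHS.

11/7

Ratio test on column b — row 1: 28/5 = 28/5; row 2: 30/3 = 10; row 3: entry 0 ≤ 0; row 4: 30/2 = 15. Minimum is 28/5 at row 1 (w1 leaves); pivot element 5.
Divide row 1 by 5; eliminate column b from the other rows.
Second iteration: most negative obj-row entry is -42/5 in column d, so d enters.
Ratio test on column d — row 1: (28/5)/(1/5) = 28; row 2: (66/5)/(7/5) = 66/7; row 3: 11/1 = 11; row 4: (94/5)/(8/5) = 47/4. Minimum is 66/7 at row 2 (w2 leaves); pivot element 7/5.
Divide row 2 by 7/5; eliminate column d from the other rows.
After both pivots, the entry at constraint row 3, column RHS is 11/7.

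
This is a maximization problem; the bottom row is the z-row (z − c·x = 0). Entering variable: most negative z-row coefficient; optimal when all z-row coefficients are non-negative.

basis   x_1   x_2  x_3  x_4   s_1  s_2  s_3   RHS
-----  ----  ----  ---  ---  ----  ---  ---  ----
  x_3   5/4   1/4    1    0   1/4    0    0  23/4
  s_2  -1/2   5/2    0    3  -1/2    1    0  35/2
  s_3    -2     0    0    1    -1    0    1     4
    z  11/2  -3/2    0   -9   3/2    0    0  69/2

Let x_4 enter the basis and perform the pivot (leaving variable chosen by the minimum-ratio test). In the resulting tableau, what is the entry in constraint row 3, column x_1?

Ratio test on column x_4 — row 1: entry 0 ≤ 0; row 2: (35/2)/3 = 35/6; row 3: 4/1 = 4. Minimum is 4 at row 3 (s_3 leaves); pivot element 1.
Divide row 3 by 1; eliminate column x_4 from the other rows.
In the new row 3, the x_1 entry is the old entry divided by the pivot: (-2)/1 = -2.

-2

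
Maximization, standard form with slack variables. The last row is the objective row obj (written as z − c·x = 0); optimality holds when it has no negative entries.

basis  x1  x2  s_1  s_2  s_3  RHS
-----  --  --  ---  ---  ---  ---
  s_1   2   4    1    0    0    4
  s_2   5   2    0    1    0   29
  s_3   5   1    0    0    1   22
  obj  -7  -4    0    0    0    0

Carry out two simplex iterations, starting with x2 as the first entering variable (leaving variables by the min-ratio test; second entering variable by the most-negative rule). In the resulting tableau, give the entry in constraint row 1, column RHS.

2

Ratio test on column x2 — row 1: 4/4 = 1; row 2: 29/2 = 29/2; row 3: 22/1 = 22. Minimum is 1 at row 1 (s_1 leaves); pivot element 4.
Divide row 1 by 4; eliminate column x2 from the other rows.
Second iteration: most negative obj-row entry is -5 in column x1, so x1 enters.
Ratio test on column x1 — row 1: 1/(1/2) = 2; row 2: 27/4 = 27/4; row 3: 21/(9/2) = 14/3. Minimum is 2 at row 1 (x2 leaves); pivot element 1/2.
Divide row 1 by 1/2; eliminate column x1 from the other rows.
After both pivots, the entry at constraint row 1, column RHS is 2.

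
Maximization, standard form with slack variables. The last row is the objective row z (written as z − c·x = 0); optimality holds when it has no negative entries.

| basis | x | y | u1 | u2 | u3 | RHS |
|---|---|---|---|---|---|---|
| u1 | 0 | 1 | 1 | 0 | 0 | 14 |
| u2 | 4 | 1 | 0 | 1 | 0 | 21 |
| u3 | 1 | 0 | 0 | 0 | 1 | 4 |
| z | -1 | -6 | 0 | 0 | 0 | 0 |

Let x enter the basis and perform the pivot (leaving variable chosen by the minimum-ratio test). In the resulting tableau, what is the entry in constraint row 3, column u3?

Ratio test on column x — row 1: entry 0 ≤ 0; row 2: 21/4 = 21/4; row 3: 4/1 = 4. Minimum is 4 at row 3 (u3 leaves); pivot element 1.
Divide row 3 by 1; eliminate column x from the other rows.
In the new row 3, the u3 entry is the old entry divided by the pivot: 1/1 = 1.

1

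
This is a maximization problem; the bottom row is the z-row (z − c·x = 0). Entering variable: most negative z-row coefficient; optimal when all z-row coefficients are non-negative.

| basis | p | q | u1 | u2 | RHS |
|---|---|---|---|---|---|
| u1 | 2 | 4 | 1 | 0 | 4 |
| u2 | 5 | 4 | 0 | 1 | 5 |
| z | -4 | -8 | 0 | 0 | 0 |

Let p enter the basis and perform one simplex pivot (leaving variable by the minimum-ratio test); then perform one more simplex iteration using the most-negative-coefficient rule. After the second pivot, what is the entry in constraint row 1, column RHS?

Ratio test on column p — row 1: 4/2 = 2; row 2: 5/5 = 1. Minimum is 1 at row 2 (u2 leaves); pivot element 5.
Divide row 2 by 5; eliminate column p from the other rows.
Second iteration: most negative z-row entry is -24/5 in column q, so q enters.
Ratio test on column q — row 1: 2/(12/5) = 5/6; row 2: 1/(4/5) = 5/4. Minimum is 5/6 at row 1 (u1 leaves); pivot element 12/5.
Divide row 1 by 12/5; eliminate column q from the other rows.
After both pivots, the entry at constraint row 1, column RHS is 5/6.

5/6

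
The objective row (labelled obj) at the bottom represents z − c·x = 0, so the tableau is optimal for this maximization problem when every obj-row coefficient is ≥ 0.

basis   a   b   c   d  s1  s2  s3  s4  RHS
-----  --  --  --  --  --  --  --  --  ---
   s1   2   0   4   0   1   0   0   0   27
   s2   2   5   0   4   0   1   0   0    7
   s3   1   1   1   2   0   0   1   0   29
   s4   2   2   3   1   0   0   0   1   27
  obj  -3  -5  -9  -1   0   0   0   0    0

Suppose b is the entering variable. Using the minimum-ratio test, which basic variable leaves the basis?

Column b entries and ratios — s1: 0 ≤ 0, skip; s2: 7/5 = 7/5; s3: 29/1 = 29; s4: 27/2 = 27/2.
Smallest ratio is 7/5 in the row of s2, so s2 leaves.

s2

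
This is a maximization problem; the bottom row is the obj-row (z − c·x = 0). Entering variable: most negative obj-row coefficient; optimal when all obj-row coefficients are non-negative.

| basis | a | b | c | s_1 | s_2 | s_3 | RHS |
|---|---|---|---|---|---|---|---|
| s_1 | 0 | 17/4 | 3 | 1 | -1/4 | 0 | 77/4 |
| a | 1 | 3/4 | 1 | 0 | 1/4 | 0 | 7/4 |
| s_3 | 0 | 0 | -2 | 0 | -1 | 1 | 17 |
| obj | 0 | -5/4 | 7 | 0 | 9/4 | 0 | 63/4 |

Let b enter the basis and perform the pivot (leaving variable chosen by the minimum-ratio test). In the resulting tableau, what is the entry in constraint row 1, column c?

Ratio test on column b — row 1: (77/4)/(17/4) = 77/17; row 2: (7/4)/(3/4) = 7/3; row 3: entry 0 ≤ 0. Minimum is 7/3 at row 2 (a leaves); pivot element 3/4.
Divide row 2 by 3/4; eliminate column b from the other rows.
Row 1 update in column c: 3 − (17/4)·(4/3) = -8/3.

-8/3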